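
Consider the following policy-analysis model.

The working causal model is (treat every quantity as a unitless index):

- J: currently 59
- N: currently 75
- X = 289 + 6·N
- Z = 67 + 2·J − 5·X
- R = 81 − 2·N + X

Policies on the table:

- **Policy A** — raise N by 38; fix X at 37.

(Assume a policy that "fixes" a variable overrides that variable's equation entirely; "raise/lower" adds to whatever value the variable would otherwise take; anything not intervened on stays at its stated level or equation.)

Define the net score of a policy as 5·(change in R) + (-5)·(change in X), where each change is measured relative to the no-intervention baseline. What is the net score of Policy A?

-380

Baseline:
  N = 75
  X = 289 + 6·75 = 739
  R = 81 − 2·75 + 739 = 670
Policy A (N + 38, X := 37):
  N = 75 + 38 = 113
  X = 37
  R = 81 − 2·113 + 37 = -108
ΔR = -108 − 670 = -778; ΔX = 37 − 739 = -702
Score = 5·(-778) + (-5)·(-702) = -380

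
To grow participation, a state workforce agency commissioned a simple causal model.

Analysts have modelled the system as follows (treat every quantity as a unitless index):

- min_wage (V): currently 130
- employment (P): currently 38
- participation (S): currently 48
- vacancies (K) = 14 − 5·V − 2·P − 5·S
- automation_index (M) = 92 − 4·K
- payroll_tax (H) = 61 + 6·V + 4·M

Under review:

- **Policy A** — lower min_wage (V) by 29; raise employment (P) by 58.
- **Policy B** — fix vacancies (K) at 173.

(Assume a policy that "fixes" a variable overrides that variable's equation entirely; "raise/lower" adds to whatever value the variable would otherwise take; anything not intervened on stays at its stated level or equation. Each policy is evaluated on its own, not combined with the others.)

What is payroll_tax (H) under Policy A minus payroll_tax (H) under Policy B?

Policy A (V − 29, P + 58):
  V = 130 − 29 = 101
  P = 38 + 58 = 96
  S = 48
  K = 14 − 5·101 − 2·96 − 5·48 = -923
  M = 92 − 4·(-923) = 3784
  H = 61 + 6·101 + 4·3784 = 15803
Policy B (K := 173):
  V = 130
  P = 38
  S = 48
  K = 173
  M = 92 − 4·173 = -600
  H = 61 + 6·130 + 4·(-600) = -1559
H: 15803 − (-1559) = 17362

17362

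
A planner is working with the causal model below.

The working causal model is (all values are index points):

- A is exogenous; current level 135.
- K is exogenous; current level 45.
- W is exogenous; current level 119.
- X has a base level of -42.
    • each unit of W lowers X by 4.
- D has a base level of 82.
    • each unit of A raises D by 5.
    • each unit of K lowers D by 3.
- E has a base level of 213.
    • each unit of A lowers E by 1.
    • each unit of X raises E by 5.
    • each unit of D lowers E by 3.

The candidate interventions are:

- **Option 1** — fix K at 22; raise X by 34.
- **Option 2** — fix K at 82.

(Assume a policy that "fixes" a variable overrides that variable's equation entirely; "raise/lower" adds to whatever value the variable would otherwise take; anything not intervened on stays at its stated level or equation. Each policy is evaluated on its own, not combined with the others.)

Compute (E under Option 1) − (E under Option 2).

-370

Option 1 (K := 22, X + 34):
  A = 135
  K = 22
  W = 119
  X = -42 − 4·119 (+34 from intervention) = -484
  D = 82 + 5·135 − 3·22 = 691
  E = 213 − 135 + 5·(-484) − 3·691 = -4415
Option 2 (K := 82):
  A = 135
  K = 82
  W = 119
  X = -42 − 4·119 = -518
  D = 82 + 5·135 − 3·82 = 511
  E = 213 − 135 + 5·(-518) − 3·511 = -4045
E: -4415 − (-4045) = -370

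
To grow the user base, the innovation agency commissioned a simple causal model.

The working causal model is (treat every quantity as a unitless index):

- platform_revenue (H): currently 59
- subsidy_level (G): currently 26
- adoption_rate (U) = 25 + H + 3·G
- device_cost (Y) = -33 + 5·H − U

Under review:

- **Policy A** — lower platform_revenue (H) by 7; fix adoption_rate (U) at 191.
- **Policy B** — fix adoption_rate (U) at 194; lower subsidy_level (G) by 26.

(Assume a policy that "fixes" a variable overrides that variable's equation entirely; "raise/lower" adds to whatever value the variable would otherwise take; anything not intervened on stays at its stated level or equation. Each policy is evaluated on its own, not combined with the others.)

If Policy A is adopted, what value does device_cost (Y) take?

Policy A (H − 7, U := 191):
  H = 59 − 7 = 52
  G = 26
  U = 191
  Y = -33 + 5·52 − 191 = 36

36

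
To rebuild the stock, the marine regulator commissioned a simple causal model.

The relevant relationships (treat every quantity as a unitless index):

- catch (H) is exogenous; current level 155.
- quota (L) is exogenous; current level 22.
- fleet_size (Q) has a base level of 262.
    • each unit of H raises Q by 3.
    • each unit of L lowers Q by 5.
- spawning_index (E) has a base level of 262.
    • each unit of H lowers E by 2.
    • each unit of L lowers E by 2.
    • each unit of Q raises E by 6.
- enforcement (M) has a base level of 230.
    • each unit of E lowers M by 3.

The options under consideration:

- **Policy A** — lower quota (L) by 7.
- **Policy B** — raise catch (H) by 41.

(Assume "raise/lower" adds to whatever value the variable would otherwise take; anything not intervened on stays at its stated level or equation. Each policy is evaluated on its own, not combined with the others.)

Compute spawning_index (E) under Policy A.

Policy A (L − 7):
  H = 155
  L = 22 − 7 = 15
  Q = 262 + 3·155 − 5·15 = 652
  E = 262 − 2·155 − 2·15 + 6·652 = 3834

3834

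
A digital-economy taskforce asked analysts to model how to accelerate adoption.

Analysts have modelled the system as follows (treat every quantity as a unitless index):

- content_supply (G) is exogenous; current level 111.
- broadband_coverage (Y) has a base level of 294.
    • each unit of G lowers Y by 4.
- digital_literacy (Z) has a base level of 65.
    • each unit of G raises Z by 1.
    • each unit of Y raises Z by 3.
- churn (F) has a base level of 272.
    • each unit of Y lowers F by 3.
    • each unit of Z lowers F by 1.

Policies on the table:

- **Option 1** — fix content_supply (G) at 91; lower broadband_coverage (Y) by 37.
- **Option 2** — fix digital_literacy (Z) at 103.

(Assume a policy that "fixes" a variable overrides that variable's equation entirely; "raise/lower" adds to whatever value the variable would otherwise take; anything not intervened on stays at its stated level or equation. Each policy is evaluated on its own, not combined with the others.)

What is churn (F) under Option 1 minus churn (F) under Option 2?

139

Option 1 (G := 91, Y − 37):
  G = 91
  Y = 294 − 4·91 (−37 from intervention) = -107
  Z = 65 + 91 + 3·(-107) = -165
  F = 272 − 3·(-107) − (-165) = 758
Option 2 (Z := 103):
  G = 111
  Y = 294 − 4·111 = -150
  Z = 103
  F = 272 − 3·(-150) − 103 = 619
F: 758 − 619 = 139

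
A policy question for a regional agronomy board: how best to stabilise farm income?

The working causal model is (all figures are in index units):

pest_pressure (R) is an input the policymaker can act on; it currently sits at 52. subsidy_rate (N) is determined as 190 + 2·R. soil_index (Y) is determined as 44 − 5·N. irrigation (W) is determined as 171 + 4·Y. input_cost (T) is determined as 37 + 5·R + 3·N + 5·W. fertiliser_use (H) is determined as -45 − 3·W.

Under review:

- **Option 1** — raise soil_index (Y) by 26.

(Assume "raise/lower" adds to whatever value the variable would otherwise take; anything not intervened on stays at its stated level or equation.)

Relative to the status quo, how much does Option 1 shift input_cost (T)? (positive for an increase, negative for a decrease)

520

Baseline:
  R = 52
  N = 190 + 2·52 = 294
  Y = 44 − 5·294 = -1426
  W = 171 + 4·(-1426) = -5533
  T = 37 + 5·52 + 3·294 + 5·(-5533) = -26486
Option 1 (Y + 26):
  R = 52
  N = 190 + 2·52 = 294
  Y = 44 − 5·294 (+26 from intervention) = -1400
  W = 171 + 4·(-1400) = -5429
  T = 37 + 5·52 + 3·294 + 5·(-5429) = -25966
Change in T: -25966 − (-26486) = 520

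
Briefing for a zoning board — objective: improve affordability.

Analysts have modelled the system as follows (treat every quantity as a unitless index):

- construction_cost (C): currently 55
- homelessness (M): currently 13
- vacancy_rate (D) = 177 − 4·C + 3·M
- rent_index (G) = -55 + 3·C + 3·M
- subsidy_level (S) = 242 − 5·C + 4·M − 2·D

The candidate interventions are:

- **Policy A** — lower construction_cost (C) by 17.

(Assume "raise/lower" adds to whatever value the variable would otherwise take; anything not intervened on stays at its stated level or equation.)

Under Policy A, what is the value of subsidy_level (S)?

Policy A (C − 17):
  C = 55 − 17 = 38
  M = 13
  D = 177 − 4·38 + 3·13 = 64
  S = 242 − 5·38 + 4·13 − 2·64 = -24

-24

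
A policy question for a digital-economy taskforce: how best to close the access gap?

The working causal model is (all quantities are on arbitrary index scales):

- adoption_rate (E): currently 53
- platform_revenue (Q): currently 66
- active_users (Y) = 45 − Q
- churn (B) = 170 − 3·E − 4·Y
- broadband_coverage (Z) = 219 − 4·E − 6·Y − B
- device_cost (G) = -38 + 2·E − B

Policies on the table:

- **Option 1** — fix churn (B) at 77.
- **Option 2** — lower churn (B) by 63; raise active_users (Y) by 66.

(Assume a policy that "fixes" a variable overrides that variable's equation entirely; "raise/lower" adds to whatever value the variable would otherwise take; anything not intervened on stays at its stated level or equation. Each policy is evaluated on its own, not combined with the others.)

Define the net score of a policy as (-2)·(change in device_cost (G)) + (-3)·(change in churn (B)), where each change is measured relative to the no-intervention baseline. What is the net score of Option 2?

327

Baseline:
  E = 53
  Q = 66
  Y = 45 − 66 = -21
  B = 170 − 3·53 − 4·(-21) = 95
  G = -38 + 2·53 − 95 = -27
Option 2 (B − 63, Y + 66):
  E = 53
  Q = 66
  Y = 45 − 66 (+66 from intervention) = 45
  B = 170 − 3·53 − 4·45 (−63 from intervention) = -232
  G = -38 + 2·53 − (-232) = 300
ΔG = 300 − (-27) = 327; ΔB = -232 − 95 = -327
Score = (-2)·327 + (-3)·(-327) = 327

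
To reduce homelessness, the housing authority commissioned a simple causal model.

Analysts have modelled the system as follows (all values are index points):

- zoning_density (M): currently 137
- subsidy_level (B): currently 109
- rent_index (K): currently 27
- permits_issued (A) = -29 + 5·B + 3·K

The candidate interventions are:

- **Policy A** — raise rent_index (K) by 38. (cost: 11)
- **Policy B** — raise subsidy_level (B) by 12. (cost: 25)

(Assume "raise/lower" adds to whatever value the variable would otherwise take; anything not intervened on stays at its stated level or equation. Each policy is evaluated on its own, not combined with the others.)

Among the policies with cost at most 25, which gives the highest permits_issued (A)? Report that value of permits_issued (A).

Policy A (K + 38):
  B = 109
  K = 27 + 38 = 65
  A = -29 + 5·109 + 3·65 = 711
Policy B (B + 12):
  B = 109 + 12 = 121
  K = 27
  A = -29 + 5·121 + 3·27 = 657
Comparing — Policy A: A=711, Policy B: A=657. Highest is 711 (Policy A).

711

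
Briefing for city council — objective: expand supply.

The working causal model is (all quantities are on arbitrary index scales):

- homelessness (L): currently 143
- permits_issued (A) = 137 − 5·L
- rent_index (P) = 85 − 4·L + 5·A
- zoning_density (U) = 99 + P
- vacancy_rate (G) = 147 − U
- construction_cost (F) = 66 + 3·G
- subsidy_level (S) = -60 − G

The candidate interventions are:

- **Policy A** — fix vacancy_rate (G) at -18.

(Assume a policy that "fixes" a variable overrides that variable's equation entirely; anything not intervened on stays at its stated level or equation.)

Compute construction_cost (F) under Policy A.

12

Policy A (G := -18):
  L = 143
  A = 137 − 5·143 = -578
  P = 85 − 4·143 + 5·(-578) = -3377
  U = 99 + (-3377) = -3278
  G = -18
  F = 66 + 3·(-18) = 12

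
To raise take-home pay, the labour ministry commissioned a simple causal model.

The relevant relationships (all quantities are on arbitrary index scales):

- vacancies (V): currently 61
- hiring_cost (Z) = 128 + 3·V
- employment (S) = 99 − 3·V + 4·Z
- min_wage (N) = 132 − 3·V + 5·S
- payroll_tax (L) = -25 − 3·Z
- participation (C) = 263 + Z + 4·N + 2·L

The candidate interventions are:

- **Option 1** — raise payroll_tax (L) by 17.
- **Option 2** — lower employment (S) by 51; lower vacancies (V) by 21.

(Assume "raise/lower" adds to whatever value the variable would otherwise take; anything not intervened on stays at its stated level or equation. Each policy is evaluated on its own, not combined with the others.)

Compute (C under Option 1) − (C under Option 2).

4267

Option 1 (L + 17):
  V = 61
  Z = 128 + 3·61 = 311
  S = 99 − 3·61 + 4·311 = 1160
  N = 132 − 3·61 + 5·1160 = 5749
  L = -25 − 3·311 (+17 from intervention) = -941
  C = 263 + 311 + 4·5749 + 2·(-941) = 21688
Option 2 (S − 51, V − 21):
  V = 61 − 21 = 40
  Z = 128 + 3·40 = 248
  S = 99 − 3·40 + 4·248 (−51 from intervention) = 920
  N = 132 − 3·40 + 5·920 = 4612
  L = -25 − 3·248 = -769
  C = 263 + 248 + 4·4612 + 2·(-769) = 17421
C: 21688 − 17421 = 4267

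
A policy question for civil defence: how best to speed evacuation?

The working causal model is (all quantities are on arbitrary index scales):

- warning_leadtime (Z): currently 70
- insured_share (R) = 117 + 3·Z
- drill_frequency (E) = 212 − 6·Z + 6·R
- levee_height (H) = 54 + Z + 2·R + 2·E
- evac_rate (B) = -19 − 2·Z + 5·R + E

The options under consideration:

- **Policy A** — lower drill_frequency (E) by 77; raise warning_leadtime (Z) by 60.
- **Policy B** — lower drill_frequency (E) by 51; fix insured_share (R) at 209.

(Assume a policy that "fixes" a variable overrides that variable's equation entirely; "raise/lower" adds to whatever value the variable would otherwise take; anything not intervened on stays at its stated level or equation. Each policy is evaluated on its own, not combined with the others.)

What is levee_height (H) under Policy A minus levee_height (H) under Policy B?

Policy A (E − 77, Z + 60):
  Z = 70 + 60 = 130
  R = 117 + 3·130 = 507
  E = 212 − 6·130 + 6·507 (−77 from intervention) = 2397
  H = 54 + 130 + 2·507 + 2·2397 = 5992
Policy B (E − 51, R := 209):
  Z = 70
  R = 209
  E = 212 − 6·70 + 6·209 (−51 from intervention) = 995
  H = 54 + 70 + 2·209 + 2·995 = 2532
H: 5992 − 2532 = 3460

3460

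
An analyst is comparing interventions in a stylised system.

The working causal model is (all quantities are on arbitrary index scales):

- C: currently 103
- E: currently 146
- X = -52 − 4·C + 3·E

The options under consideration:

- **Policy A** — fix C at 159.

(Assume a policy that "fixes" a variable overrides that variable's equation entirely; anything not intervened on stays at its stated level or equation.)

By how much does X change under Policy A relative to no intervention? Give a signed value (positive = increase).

-224

Baseline:
  C = 103
  E = 146
  X = -52 − 4·103 + 3·146 = -26
Policy A (C := 159):
  C = 159
  E = 146
  X = -52 − 4·159 + 3·146 = -250
Change in X: -250 − (-26) = -224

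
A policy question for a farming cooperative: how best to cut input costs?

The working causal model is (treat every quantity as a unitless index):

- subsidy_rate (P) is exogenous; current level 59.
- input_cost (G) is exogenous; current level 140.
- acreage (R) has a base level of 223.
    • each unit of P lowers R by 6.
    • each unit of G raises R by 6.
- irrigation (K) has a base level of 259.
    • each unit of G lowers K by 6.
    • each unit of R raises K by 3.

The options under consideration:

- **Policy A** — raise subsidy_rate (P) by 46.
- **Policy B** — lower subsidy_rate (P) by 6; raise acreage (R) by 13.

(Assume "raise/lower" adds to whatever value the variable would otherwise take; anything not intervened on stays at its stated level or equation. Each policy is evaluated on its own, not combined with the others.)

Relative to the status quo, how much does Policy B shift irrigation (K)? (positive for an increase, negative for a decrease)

Baseline:
  P = 59
  G = 140
  R = 223 − 6·59 + 6·140 = 709
  K = 259 − 6·140 + 3·709 = 1546
Policy B (P − 6, R + 13):
  P = 59 − 6 = 53
  G = 140
  R = 223 − 6·53 + 6·140 (+13 from intervention) = 758
  K = 259 − 6·140 + 3·758 = 1693
Change in K: 1693 − 1546 = 147

147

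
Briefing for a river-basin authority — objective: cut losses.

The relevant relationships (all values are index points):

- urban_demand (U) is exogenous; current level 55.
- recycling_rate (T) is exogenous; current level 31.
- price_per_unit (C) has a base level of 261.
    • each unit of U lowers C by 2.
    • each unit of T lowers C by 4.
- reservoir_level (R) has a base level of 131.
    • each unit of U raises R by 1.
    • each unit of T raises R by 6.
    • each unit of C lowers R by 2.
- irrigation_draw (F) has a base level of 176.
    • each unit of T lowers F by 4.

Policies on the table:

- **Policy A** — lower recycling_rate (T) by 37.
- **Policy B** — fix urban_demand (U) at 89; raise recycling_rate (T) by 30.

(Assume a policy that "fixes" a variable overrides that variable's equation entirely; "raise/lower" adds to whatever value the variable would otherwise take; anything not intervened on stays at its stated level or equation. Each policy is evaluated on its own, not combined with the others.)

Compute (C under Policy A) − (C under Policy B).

336

Policy A (T − 37):
  U = 55
  T = 31 − 37 = -6
  C = 261 − 2·55 − 4·(-6) = 175
Policy B (U := 89, T + 30):
  U = 89
  T = 31 + 30 = 61
  C = 261 − 2·89 − 4·61 = -161
C: 175 − (-161) = 336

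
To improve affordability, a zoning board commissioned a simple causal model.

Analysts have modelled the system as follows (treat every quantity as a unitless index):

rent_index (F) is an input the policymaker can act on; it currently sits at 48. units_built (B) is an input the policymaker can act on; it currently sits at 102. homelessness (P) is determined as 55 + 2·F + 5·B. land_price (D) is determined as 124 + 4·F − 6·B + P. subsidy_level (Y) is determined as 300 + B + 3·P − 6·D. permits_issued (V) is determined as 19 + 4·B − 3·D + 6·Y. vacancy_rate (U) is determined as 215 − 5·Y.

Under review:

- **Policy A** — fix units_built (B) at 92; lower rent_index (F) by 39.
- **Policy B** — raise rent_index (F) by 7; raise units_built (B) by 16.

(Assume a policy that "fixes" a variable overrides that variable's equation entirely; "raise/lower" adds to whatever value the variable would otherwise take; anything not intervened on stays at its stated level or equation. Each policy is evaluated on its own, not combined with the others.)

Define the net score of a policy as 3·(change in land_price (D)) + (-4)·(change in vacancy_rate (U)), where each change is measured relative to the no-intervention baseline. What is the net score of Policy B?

Baseline:
  F = 48
  B = 102
  P = 55 + 2·48 + 5·102 = 661
  D = 124 + 4·48 − 6·102 + 661 = 365
  Y = 300 + 102 + 3·661 − 6·365 = 195
  U = 215 − 5·195 = -760
Policy B (F + 7, B + 16):
  F = 48 + 7 = 55
  B = 102 + 16 = 118
  P = 55 + 2·55 + 5·118 = 755
  D = 124 + 4·55 − 6·118 + 755 = 391
  Y = 300 + 118 + 3·755 − 6·391 = 337
  U = 215 − 5·337 = -1470
ΔD = 391 − 365 = 26; ΔU = -1470 − (-760) = -710
Score = 3·26 + (-4)·(-710) = 2918

2918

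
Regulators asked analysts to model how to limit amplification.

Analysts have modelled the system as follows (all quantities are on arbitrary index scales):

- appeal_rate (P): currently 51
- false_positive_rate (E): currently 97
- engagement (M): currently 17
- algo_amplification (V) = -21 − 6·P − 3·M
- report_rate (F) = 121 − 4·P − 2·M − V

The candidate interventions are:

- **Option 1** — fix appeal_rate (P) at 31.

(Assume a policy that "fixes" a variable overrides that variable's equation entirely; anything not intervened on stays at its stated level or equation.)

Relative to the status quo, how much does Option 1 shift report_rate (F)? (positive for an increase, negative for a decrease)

Baseline:
  P = 51
  M = 17
  V = -21 − 6·51 − 3·17 = -378
  F = 121 − 4·51 − 2·17 − (-378) = 261
Option 1 (P := 31):
  P = 31
  M = 17
  V = -21 − 6·31 − 3·17 = -258
  F = 121 − 4·31 − 2·17 − (-258) = 221
Change in F: 221 − 261 = -40

-40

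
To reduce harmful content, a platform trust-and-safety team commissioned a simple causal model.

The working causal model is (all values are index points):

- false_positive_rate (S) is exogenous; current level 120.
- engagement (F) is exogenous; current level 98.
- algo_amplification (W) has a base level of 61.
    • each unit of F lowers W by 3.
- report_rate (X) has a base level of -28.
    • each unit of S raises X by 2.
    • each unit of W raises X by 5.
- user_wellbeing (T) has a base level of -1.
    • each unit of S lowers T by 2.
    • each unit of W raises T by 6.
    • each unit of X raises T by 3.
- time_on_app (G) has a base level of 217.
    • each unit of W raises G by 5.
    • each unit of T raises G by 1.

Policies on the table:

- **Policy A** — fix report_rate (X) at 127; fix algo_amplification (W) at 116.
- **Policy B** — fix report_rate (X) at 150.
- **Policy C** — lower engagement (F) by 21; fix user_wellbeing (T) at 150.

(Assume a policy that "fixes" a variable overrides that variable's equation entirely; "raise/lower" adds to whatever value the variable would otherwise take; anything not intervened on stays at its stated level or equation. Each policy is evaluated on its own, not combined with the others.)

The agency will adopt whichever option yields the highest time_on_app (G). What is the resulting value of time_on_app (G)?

1633

Policy A (X := 127, W := 116):
  S = 120
  F = 98
  W = 116
  X = 127
  T = -1 − 2·120 + 6·116 + 3·127 = 836
  G = 217 + 5·116 + 836 = 1633
Policy B (X := 150):
  S = 120
  F = 98
  W = 61 − 3·98 = -233
  X = 150
  T = -1 − 2·120 + 6·(-233) + 3·150 = -1189
  G = 217 + 5·(-233) + (-1189) = -2137
Policy C (F − 21, T := 150):
  S = 120
  F = 98 − 21 = 77
  W = 61 − 3·77 = -170
  X = -28 + 2·120 + 5·(-170) = -638
  T = 150
  G = 217 + 5·(-170) + 150 = -483
Comparing — Policy A: G=1633, Policy B: G=-2137, Policy C: G=-483. Highest is 1633 (Policy A).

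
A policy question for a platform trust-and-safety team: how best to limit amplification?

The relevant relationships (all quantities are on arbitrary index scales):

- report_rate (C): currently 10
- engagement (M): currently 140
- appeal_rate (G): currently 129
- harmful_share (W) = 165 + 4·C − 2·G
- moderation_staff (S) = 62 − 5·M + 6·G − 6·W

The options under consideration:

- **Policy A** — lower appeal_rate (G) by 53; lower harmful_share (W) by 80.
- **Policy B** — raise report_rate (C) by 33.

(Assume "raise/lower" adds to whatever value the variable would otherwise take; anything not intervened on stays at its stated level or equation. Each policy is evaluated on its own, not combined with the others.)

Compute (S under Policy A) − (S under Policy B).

318

Policy A (G − 53, W − 80):
  C = 10
  M = 140
  G = 129 − 53 = 76
  W = 165 + 4·10 − 2·76 (−80 from intervention) = -27
  S = 62 − 5·140 + 6·76 − 6·(-27) = -20
Policy B (C + 33):
  C = 10 + 33 = 43
  M = 140
  G = 129
  W = 165 + 4·43 − 2·129 = 79
  S = 62 − 5·140 + 6·129 − 6·79 = -338
S: -20 − (-338) = 318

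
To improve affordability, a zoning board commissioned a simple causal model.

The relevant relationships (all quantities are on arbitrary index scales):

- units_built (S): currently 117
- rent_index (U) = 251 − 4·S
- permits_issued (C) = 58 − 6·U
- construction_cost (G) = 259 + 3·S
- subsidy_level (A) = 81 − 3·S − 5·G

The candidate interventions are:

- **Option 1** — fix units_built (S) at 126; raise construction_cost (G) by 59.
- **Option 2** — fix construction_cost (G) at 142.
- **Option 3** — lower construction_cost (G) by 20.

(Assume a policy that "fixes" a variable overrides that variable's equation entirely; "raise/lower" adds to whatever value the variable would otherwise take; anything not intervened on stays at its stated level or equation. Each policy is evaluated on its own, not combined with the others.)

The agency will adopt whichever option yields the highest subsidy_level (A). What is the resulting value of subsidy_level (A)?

-980

Option 1 (S := 126, G + 59):
  S = 126
  G = 259 + 3·126 (+59 from intervention) = 696
  A = 81 − 3·126 − 5·696 = -3777
Option 2 (G := 142):
  S = 117
  G = 142
  A = 81 − 3·117 − 5·142 = -980
Option 3 (G − 20):
  S = 117
  G = 259 + 3·117 (−20 from intervention) = 590
  A = 81 − 3·117 − 5·590 = -3220
Comparing — Option 1: A=-3777, Option 2: A=-980, Option 3: A=-3220. Highest is -980 (Option 2).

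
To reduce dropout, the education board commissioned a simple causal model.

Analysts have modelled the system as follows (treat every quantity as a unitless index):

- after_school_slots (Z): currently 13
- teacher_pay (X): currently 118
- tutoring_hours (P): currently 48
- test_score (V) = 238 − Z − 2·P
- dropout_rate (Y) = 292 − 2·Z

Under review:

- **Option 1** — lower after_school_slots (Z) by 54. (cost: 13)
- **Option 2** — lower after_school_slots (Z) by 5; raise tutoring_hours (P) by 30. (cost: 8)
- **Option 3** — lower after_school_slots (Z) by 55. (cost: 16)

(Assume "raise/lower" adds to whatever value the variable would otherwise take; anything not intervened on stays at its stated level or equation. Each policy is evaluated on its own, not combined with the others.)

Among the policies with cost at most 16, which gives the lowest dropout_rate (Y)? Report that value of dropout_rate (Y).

Option 1 (Z − 54):
  Z = 13 − 54 = -41
  Y = 292 − 2·(-41) = 374
Option 2 (Z − 5, P + 30):
  Z = 13 − 5 = 8
  Y = 292 − 2·8 = 276
Option 3 (Z − 55):
  Z = 13 − 55 = -42
  Y = 292 − 2·(-42) = 376
Comparing — Option 1: Y=374, Option 2: Y=276, Option 3: Y=376. Lowest is 276 (Option 2).

276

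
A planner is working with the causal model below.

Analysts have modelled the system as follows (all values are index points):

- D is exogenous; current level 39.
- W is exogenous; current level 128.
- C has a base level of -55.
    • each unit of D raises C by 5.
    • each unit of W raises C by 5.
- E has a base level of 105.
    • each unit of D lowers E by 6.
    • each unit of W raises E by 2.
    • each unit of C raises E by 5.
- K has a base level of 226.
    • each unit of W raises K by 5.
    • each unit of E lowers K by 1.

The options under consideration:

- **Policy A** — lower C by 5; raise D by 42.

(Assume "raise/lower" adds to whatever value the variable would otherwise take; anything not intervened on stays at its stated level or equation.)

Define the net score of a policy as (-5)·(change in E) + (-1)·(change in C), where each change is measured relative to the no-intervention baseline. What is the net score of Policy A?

Baseline:
  D = 39
  W = 128
  C = -55 + 5·39 + 5·128 = 780
  E = 105 − 6·39 + 2·128 + 5·780 = 4027
Policy A (C − 5, D + 42):
  D = 39 + 42 = 81
  W = 128
  C = -55 + 5·81 + 5·128 (−5 from intervention) = 985
  E = 105 − 6·81 + 2·128 + 5·985 = 4800
ΔE = 4800 − 4027 = 773; ΔC = 985 − 780 = 205
Score = (-5)·773 + (-1)·205 = -4070

-4070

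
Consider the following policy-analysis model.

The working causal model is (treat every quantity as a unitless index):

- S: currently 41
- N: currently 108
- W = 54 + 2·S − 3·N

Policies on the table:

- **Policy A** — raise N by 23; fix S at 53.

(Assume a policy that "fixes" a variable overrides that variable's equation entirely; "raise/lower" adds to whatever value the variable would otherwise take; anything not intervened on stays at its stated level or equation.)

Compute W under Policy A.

-233

Policy A (N + 23, S := 53):
  S = 53
  N = 108 + 23 = 131
  W = 54 + 2·53 − 3·131 = -233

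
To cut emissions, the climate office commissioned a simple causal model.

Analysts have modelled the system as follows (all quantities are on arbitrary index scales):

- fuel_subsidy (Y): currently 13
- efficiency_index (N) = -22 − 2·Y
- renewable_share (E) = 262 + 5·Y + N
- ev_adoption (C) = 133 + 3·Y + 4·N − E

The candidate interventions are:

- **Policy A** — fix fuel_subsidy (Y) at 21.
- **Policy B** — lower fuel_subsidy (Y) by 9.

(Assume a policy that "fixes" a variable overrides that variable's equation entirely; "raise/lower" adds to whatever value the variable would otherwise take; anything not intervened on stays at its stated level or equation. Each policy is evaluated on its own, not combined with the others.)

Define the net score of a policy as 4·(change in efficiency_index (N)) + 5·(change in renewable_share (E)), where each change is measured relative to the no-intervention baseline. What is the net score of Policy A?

Baseline:
  Y = 13
  N = -22 − 2·13 = -48
  E = 262 + 5·13 + (-48) = 279
Policy A (Y := 21):
  Y = 21
  N = -22 − 2·21 = -64
  E = 262 + 5·21 + (-64) = 303
ΔN = -64 − (-48) = -16; ΔE = 303 − 279 = 24
Score = 4·(-16) + 5·24 = 56

56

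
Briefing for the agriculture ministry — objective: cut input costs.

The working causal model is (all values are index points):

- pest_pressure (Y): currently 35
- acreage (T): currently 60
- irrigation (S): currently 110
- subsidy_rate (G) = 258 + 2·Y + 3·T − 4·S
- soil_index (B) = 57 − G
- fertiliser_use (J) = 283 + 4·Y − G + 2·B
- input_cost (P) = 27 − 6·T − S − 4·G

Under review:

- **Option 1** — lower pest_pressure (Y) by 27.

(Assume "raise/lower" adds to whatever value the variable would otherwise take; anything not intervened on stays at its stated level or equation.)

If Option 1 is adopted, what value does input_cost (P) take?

Option 1 (Y − 27):
  Y = 35 − 27 = 8
  T = 60
  S = 110
  G = 258 + 2·8 + 3·60 − 4·110 = 14
  P = 27 − 6·60 − 110 − 4·14 = -499

-499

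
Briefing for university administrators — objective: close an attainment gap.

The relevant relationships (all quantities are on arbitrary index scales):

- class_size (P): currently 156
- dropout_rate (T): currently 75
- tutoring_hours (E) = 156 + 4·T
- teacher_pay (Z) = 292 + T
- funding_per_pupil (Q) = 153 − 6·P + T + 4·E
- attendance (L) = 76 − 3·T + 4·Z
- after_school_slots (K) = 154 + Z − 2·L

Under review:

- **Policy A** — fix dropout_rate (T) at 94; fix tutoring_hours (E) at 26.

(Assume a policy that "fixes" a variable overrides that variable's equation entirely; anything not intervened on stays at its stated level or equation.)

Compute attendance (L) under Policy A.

1338

Policy A (T := 94, E := 26):
  T = 94
  Z = 292 + 94 = 386
  L = 76 − 3·94 + 4·386 = 1338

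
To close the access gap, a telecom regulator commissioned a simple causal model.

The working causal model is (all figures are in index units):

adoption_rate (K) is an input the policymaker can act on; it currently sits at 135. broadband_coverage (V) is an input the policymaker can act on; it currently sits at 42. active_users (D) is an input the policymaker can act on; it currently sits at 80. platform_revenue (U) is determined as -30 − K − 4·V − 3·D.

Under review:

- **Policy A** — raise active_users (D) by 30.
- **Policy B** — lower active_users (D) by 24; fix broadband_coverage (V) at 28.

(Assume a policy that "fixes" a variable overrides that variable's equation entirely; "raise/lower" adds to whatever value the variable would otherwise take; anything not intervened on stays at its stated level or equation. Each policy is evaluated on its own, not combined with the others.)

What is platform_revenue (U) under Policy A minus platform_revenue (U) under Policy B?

Policy A (D + 30):
  K = 135
  V = 42
  D = 80 + 30 = 110
  U = -30 − 135 − 4·42 − 3·110 = -663
Policy B (D − 24, V := 28):
  K = 135
  V = 28
  D = 80 − 24 = 56
  U = -30 − 135 − 4·28 − 3·56 = -445
U: -663 − (-445) = -218

-218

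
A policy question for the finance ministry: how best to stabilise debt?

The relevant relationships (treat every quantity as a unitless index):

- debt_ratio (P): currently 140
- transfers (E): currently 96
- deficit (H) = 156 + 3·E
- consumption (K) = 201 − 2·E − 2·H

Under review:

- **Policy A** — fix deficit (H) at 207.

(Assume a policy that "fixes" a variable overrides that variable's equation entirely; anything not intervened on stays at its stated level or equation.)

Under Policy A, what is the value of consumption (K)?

-405

Policy A (H := 207):
  E = 96
  H = 207
  K = 201 − 2·96 − 2·207 = -405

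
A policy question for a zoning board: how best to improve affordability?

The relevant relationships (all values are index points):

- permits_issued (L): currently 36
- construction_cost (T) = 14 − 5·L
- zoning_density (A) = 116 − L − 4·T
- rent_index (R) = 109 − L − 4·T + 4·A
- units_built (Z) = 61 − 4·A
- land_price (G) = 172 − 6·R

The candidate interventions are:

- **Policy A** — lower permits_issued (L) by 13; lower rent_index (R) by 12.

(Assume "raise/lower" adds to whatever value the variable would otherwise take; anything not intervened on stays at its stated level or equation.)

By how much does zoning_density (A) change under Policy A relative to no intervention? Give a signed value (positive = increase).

-247

Baseline:
  L = 36
  T = 14 − 5·36 = -166
  A = 116 − 36 − 4·(-166) = 744
Policy A (L − 13, R − 12):
  L = 36 − 13 = 23
  T = 14 − 5·23 = -101
  A = 116 − 23 − 4·(-101) = 497
Change in A: 497 − 744 = -247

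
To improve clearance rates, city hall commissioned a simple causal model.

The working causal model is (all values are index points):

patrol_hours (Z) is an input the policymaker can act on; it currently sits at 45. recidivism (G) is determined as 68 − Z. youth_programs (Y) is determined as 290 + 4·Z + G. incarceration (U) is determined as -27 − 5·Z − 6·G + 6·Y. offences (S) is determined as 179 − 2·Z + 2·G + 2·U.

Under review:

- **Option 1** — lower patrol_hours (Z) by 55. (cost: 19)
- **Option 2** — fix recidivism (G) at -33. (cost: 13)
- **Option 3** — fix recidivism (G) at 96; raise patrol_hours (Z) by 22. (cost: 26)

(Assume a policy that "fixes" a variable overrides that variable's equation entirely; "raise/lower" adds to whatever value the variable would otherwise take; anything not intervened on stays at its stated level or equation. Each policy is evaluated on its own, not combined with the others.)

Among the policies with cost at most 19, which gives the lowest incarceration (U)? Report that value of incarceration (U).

Option 1 (Z − 55):
  Z = 45 − 55 = -10
  G = 68 − (-10) = 78
  Y = 290 + 4·(-10) + 78 = 328
  U = -27 − 5·(-10) − 6·78 + 6·328 = 1523
Option 2 (G := -33):
  Z = 45
  G = -33
  Y = 290 + 4·45 + (-33) = 437
  U = -27 − 5·45 − 6·(-33) + 6·437 = 2568
Comparing — Option 1: U=1523, Option 2: U=2568. Lowest is 1523 (Option 1).

1523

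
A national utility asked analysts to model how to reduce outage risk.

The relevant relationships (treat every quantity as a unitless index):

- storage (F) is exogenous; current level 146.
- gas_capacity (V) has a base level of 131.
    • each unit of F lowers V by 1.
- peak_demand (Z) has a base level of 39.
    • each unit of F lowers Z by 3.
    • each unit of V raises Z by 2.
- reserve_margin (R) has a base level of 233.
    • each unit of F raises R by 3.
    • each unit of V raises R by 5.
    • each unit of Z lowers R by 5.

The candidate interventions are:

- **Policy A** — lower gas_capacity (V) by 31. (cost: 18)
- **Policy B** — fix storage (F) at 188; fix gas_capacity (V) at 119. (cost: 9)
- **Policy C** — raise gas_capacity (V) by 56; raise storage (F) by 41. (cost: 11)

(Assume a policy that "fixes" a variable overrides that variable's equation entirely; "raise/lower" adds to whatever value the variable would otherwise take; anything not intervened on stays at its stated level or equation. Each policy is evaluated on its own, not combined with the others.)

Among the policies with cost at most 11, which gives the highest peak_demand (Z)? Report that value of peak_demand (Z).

Policy B (F := 188, V := 119):
  F = 188
  V = 119
  Z = 39 − 3·188 + 2·119 = -287
Policy C (V + 56, F + 41):
  F = 146 + 41 = 187
  V = 131 − 187 (+56 from intervention) = 0
  Z = 39 − 3·187 + 2·0 = -522
Comparing — Policy B: Z=-287, Policy C: Z=-522. Highest is -287 (Policy B).

-287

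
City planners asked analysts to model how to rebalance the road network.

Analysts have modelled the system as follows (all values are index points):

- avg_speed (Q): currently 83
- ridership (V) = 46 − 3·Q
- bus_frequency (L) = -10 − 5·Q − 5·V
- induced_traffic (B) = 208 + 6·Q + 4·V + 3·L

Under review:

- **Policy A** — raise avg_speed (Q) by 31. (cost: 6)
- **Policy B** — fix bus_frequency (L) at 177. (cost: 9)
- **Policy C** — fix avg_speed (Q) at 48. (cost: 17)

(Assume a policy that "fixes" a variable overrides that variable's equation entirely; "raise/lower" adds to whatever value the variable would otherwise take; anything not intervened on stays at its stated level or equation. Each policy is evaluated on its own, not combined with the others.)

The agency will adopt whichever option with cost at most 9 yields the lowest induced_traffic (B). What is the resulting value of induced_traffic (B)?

Policy A (Q + 31):
  Q = 83 + 31 = 114
  V = 46 − 3·114 = -296
  L = -10 − 5·114 − 5·(-296) = 900
  B = 208 + 6·114 + 4·(-296) + 3·900 = 2408
Policy B (L := 177):
  Q = 83
  V = 46 − 3·83 = -203
  L = 177
  B = 208 + 6·83 + 4·(-203) + 3·177 = 425
Comparing — Policy A: B=2408, Policy B: B=425. Lowest is 425 (Policy B).

425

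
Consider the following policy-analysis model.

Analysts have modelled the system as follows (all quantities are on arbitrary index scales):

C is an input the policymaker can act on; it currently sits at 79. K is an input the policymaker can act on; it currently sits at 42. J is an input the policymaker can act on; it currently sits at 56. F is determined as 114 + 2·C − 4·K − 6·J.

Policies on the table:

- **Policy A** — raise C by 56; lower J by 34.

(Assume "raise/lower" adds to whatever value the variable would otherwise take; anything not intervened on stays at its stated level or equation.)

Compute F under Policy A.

84

Policy A (C + 56, J − 34):
  C = 79 + 56 = 135
  K = 42
  J = 56 − 34 = 22
  F = 114 + 2·135 − 4·42 − 6·22 = 84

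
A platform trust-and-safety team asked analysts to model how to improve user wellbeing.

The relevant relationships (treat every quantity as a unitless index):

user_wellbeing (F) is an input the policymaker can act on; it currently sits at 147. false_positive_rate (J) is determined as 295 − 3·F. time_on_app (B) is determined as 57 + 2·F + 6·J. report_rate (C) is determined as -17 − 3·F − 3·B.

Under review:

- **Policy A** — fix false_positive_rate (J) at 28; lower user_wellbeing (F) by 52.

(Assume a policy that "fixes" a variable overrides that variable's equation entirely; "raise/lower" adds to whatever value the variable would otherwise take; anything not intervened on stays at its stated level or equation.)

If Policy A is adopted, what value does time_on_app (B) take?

415

Policy A (J := 28, F − 52):
  F = 147 − 52 = 95
  J = 28
  B = 57 + 2·95 + 6·28 = 415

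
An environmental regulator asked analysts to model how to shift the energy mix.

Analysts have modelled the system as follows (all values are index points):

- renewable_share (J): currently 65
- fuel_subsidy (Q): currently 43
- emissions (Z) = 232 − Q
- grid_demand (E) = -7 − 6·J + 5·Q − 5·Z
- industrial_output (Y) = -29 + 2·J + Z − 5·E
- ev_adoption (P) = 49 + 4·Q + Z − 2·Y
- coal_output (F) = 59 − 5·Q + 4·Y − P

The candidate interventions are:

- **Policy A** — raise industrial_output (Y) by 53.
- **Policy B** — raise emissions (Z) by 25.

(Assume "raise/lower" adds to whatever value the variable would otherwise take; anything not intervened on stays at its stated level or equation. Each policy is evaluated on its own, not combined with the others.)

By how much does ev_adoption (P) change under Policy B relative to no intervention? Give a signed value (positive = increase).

-1275

Baseline:
  J = 65
  Q = 43
  Z = 232 − 43 = 189
  E = -7 − 6·65 + 5·43 − 5·189 = -1127
  Y = -29 + 2·65 + 189 − 5·(-1127) = 5925
  P = 49 + 4·43 + 189 − 2·5925 = -11440
Policy B (Z + 25):
  J = 65
  Q = 43
  Z = 232 − 43 (+25 from intervention) = 214
  E = -7 − 6·65 + 5·43 − 5·214 = -1252
  Y = -29 + 2·65 + 214 − 5·(-1252) = 6575
  P = 49 + 4·43 + 214 − 2·6575 = -12715
Change in P: -12715 − (-11440) = -1275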